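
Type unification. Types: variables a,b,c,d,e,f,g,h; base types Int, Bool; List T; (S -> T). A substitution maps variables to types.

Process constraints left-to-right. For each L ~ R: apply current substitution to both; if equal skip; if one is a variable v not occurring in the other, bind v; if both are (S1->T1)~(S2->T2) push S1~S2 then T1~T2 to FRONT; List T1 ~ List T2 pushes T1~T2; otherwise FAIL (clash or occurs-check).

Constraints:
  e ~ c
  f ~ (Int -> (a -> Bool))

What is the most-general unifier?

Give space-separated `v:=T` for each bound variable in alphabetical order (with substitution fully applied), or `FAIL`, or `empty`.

Answer: e:=c f:=(Int -> (a -> Bool))

Derivation:
step 1: unify e ~ c  [subst: {-} | 1 pending]
  bind e := c
step 2: unify f ~ (Int -> (a -> Bool))  [subst: {e:=c} | 0 pending]
  bind f := (Int -> (a -> Bool))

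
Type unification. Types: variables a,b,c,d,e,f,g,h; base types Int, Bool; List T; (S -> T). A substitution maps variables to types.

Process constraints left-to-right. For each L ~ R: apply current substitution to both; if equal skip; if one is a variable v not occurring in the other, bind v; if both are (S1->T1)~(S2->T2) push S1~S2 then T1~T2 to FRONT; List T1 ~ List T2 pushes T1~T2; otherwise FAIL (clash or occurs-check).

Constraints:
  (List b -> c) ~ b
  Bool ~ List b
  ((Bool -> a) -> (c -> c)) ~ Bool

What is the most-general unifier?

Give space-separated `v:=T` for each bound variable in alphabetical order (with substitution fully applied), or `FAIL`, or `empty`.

Answer: FAIL

Derivation:
step 1: unify (List b -> c) ~ b  [subst: {-} | 2 pending]
  occurs-check fail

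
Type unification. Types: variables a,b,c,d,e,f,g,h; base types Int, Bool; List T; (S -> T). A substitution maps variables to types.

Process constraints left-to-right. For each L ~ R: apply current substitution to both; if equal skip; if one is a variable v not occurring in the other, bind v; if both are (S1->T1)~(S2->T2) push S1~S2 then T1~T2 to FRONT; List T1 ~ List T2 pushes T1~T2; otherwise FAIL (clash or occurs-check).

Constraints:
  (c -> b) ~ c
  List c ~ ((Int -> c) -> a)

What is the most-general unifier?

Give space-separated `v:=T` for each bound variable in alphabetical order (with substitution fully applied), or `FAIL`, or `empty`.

step 1: unify (c -> b) ~ c  [subst: {-} | 1 pending]
  occurs-check fail

Answer: FAIL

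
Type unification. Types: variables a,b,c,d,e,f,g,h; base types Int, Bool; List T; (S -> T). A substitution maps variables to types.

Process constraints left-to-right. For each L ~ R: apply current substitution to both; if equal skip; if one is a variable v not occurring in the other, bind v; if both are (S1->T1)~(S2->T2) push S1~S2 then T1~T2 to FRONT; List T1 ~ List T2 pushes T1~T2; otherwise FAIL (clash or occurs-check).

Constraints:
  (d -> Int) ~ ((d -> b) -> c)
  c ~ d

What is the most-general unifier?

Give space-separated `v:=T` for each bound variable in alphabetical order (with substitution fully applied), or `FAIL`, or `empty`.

Answer: FAIL

Derivation:
step 1: unify (d -> Int) ~ ((d -> b) -> c)  [subst: {-} | 1 pending]
  -> decompose arrow: push d~(d -> b), Int~c
step 2: unify d ~ (d -> b)  [subst: {-} | 2 pending]
  occurs-check fail: d in (d -> b)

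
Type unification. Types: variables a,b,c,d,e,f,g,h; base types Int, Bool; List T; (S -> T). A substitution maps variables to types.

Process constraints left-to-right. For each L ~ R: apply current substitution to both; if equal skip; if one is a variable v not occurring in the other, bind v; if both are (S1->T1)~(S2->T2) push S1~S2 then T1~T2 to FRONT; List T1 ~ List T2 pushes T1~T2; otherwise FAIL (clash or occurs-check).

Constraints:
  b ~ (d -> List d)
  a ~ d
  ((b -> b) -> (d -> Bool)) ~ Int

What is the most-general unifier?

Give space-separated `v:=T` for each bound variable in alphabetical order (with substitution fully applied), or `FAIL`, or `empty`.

step 1: unify b ~ (d -> List d)  [subst: {-} | 2 pending]
  bind b := (d -> List d)
step 2: unify a ~ d  [subst: {b:=(d -> List d)} | 1 pending]
  bind a := d
step 3: unify (((d -> List d) -> (d -> List d)) -> (d -> Bool)) ~ Int  [subst: {b:=(d -> List d), a:=d} | 0 pending]
  clash: (((d -> List d) -> (d -> List d)) -> (d -> Bool)) vs Int

Answer: FAIL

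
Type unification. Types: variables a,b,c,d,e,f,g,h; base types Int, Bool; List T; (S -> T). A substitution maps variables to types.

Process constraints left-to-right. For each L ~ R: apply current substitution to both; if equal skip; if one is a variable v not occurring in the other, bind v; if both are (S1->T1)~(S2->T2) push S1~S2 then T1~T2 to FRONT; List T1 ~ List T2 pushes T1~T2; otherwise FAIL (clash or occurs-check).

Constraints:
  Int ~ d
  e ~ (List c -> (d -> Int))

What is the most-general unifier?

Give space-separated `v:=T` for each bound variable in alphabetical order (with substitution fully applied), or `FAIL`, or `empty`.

Answer: d:=Int e:=(List c -> (Int -> Int))

Derivation:
step 1: unify Int ~ d  [subst: {-} | 1 pending]
  bind d := Int
step 2: unify e ~ (List c -> (Int -> Int))  [subst: {d:=Int} | 0 pending]
  bind e := (List c -> (Int -> Int))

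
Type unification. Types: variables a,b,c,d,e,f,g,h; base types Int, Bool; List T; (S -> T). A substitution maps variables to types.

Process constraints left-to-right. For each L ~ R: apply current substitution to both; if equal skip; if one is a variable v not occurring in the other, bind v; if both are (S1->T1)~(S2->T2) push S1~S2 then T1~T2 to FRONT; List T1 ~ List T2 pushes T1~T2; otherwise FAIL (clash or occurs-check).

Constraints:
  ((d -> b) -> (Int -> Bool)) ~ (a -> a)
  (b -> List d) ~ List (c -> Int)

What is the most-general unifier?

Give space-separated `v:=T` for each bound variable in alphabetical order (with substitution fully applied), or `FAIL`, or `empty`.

step 1: unify ((d -> b) -> (Int -> Bool)) ~ (a -> a)  [subst: {-} | 1 pending]
  -> decompose arrow: push (d -> b)~a, (Int -> Bool)~a
step 2: unify (d -> b) ~ a  [subst: {-} | 2 pending]
  bind a := (d -> b)
step 3: unify (Int -> Bool) ~ (d -> b)  [subst: {a:=(d -> b)} | 1 pending]
  -> decompose arrow: push Int~d, Bool~b
step 4: unify Int ~ d  [subst: {a:=(d -> b)} | 2 pending]
  bind d := Int
step 5: unify Bool ~ b  [subst: {a:=(d -> b), d:=Int} | 1 pending]
  bind b := Bool
step 6: unify (Bool -> List Int) ~ List (c -> Int)  [subst: {a:=(d -> b), d:=Int, b:=Bool} | 0 pending]
  clash: (Bool -> List Int) vs List (c -> Int)

Answer: FAIL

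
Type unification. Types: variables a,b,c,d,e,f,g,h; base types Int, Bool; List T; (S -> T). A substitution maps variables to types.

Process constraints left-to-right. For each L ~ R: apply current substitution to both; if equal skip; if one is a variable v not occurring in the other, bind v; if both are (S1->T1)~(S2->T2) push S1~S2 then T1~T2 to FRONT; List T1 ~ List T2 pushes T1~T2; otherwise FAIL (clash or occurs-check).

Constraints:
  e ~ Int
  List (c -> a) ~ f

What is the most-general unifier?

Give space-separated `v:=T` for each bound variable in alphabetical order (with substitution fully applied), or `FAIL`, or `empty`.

Answer: e:=Int f:=List (c -> a)

Derivation:
step 1: unify e ~ Int  [subst: {-} | 1 pending]
  bind e := Int
step 2: unify List (c -> a) ~ f  [subst: {e:=Int} | 0 pending]
  bind f := List (c -> a)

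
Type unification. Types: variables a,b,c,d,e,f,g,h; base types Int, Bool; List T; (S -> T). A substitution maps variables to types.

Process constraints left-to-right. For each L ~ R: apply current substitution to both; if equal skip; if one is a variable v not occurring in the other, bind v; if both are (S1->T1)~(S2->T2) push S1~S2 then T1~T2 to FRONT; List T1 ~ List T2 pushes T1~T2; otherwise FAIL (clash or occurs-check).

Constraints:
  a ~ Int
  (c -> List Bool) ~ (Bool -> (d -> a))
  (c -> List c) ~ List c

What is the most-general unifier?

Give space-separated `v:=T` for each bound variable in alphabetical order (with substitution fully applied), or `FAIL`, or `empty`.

step 1: unify a ~ Int  [subst: {-} | 2 pending]
  bind a := Int
step 2: unify (c -> List Bool) ~ (Bool -> (d -> Int))  [subst: {a:=Int} | 1 pending]
  -> decompose arrow: push c~Bool, List Bool~(d -> Int)
step 3: unify c ~ Bool  [subst: {a:=Int} | 2 pending]
  bind c := Bool
step 4: unify List Bool ~ (d -> Int)  [subst: {a:=Int, c:=Bool} | 1 pending]
  clash: List Bool vs (d -> Int)

Answer: FAIL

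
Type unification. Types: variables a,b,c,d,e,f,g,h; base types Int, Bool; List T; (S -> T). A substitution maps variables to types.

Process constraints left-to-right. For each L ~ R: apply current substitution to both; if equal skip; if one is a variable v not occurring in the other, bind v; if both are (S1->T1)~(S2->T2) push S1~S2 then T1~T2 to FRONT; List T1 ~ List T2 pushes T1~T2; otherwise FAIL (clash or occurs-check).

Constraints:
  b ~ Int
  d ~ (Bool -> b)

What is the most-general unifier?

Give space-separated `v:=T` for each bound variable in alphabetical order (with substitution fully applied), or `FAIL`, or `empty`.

step 1: unify b ~ Int  [subst: {-} | 1 pending]
  bind b := Int
step 2: unify d ~ (Bool -> Int)  [subst: {b:=Int} | 0 pending]
  bind d := (Bool -> Int)

Answer: b:=Int d:=(Bool -> Int)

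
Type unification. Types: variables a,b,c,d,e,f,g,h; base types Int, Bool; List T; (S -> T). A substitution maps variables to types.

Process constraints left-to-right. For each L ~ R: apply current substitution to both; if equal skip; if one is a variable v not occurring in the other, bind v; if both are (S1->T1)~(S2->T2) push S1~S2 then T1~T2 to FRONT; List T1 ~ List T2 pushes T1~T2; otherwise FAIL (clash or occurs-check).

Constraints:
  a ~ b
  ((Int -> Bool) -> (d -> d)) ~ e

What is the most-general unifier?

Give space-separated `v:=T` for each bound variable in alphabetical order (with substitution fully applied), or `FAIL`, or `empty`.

step 1: unify a ~ b  [subst: {-} | 1 pending]
  bind a := b
step 2: unify ((Int -> Bool) -> (d -> d)) ~ e  [subst: {a:=b} | 0 pending]
  bind e := ((Int -> Bool) -> (d -> d))

Answer: a:=b e:=((Int -> Bool) -> (d -> d))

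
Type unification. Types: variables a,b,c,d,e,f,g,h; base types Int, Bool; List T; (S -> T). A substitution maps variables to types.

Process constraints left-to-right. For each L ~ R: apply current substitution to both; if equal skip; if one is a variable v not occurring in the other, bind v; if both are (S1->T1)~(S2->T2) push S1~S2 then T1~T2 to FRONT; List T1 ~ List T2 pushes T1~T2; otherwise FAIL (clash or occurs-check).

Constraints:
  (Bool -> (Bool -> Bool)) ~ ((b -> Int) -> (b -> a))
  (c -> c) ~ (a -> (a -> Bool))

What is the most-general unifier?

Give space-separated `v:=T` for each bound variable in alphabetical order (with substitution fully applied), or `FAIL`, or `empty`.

Answer: FAIL

Derivation:
step 1: unify (Bool -> (Bool -> Bool)) ~ ((b -> Int) -> (b -> a))  [subst: {-} | 1 pending]
  -> decompose arrow: push Bool~(b -> Int), (Bool -> Bool)~(b -> a)
step 2: unify Bool ~ (b -> Int)  [subst: {-} | 2 pending]
  clash: Bool vs (b -> Int)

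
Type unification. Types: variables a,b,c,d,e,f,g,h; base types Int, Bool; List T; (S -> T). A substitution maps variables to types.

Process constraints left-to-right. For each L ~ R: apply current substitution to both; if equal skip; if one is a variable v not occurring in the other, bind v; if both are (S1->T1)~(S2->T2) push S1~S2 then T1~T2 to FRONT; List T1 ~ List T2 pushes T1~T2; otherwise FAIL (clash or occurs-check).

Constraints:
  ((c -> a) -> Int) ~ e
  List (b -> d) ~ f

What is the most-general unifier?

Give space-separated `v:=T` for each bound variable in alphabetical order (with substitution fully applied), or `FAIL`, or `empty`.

Answer: e:=((c -> a) -> Int) f:=List (b -> d)

Derivation:
step 1: unify ((c -> a) -> Int) ~ e  [subst: {-} | 1 pending]
  bind e := ((c -> a) -> Int)
step 2: unify List (b -> d) ~ f  [subst: {e:=((c -> a) -> Int)} | 0 pending]
  bind f := List (b -> d)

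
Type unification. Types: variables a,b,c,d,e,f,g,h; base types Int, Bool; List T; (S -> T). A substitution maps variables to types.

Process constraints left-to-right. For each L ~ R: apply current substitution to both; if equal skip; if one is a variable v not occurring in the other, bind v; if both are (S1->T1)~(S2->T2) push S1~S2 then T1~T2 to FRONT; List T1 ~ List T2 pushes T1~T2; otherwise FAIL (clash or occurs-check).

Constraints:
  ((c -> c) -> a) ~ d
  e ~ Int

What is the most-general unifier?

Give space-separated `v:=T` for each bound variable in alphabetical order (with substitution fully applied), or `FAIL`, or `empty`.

Answer: d:=((c -> c) -> a) e:=Int

Derivation:
step 1: unify ((c -> c) -> a) ~ d  [subst: {-} | 1 pending]
  bind d := ((c -> c) -> a)
step 2: unify e ~ Int  [subst: {d:=((c -> c) -> a)} | 0 pending]
  bind e := Int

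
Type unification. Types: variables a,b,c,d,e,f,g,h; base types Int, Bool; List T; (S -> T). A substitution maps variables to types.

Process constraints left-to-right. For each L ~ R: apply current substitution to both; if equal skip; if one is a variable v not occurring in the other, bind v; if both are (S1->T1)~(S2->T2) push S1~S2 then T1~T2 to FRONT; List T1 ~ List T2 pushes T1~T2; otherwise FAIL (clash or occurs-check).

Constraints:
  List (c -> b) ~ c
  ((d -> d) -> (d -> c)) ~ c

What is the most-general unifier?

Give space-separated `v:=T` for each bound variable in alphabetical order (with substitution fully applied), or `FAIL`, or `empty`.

step 1: unify List (c -> b) ~ c  [subst: {-} | 1 pending]
  occurs-check fail

Answer: FAIL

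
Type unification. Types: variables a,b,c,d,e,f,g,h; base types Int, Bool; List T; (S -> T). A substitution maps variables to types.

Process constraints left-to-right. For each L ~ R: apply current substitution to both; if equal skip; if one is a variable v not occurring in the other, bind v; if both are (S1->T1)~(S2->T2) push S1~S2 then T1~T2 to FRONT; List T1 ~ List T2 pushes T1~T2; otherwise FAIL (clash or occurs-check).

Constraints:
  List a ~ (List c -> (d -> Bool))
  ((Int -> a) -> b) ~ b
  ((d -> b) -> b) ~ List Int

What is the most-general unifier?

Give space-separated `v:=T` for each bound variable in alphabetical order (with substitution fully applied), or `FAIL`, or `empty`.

Answer: FAIL

Derivation:
step 1: unify List a ~ (List c -> (d -> Bool))  [subst: {-} | 2 pending]
  clash: List a vs (List c -> (d -> Bool))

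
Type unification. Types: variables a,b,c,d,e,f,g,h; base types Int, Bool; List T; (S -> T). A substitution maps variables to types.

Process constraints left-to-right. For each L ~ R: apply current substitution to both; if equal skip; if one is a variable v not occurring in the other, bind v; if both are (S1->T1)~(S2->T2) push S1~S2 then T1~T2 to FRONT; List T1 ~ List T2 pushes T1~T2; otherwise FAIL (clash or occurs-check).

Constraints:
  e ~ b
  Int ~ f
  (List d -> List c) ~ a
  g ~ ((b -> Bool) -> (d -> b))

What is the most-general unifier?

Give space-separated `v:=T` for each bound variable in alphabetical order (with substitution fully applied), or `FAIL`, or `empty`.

Answer: a:=(List d -> List c) e:=b f:=Int g:=((b -> Bool) -> (d -> b))

Derivation:
step 1: unify e ~ b  [subst: {-} | 3 pending]
  bind e := b
step 2: unify Int ~ f  [subst: {e:=b} | 2 pending]
  bind f := Int
step 3: unify (List d -> List c) ~ a  [subst: {e:=b, f:=Int} | 1 pending]
  bind a := (List d -> List c)
step 4: unify g ~ ((b -> Bool) -> (d -> b))  [subst: {e:=b, f:=Int, a:=(List d -> List c)} | 0 pending]
  bind g := ((b -> Bool) -> (d -> b))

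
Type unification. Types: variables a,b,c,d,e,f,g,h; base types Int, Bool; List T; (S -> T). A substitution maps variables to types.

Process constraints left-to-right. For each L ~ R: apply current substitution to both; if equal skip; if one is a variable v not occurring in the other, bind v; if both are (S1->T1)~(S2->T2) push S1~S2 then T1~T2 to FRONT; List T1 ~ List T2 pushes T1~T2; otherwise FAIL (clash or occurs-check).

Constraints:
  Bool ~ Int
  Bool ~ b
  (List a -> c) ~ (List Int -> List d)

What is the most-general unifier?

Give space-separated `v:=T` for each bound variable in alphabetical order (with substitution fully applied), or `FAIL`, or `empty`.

step 1: unify Bool ~ Int  [subst: {-} | 2 pending]
  clash: Bool vs Int

Answer: FAIL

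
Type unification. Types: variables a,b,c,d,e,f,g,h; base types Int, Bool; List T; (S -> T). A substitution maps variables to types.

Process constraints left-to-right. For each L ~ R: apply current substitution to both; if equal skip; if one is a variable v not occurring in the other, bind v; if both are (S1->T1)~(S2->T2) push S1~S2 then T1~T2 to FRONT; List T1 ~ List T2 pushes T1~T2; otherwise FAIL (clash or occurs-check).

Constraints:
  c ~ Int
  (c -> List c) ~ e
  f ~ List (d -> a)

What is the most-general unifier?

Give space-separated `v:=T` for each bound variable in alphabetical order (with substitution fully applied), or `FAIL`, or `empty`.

Answer: c:=Int e:=(Int -> List Int) f:=List (d -> a)

Derivation:
step 1: unify c ~ Int  [subst: {-} | 2 pending]
  bind c := Int
step 2: unify (Int -> List Int) ~ e  [subst: {c:=Int} | 1 pending]
  bind e := (Int -> List Int)
step 3: unify f ~ List (d -> a)  [subst: {c:=Int, e:=(Int -> List Int)} | 0 pending]
  bind f := List (d -> a)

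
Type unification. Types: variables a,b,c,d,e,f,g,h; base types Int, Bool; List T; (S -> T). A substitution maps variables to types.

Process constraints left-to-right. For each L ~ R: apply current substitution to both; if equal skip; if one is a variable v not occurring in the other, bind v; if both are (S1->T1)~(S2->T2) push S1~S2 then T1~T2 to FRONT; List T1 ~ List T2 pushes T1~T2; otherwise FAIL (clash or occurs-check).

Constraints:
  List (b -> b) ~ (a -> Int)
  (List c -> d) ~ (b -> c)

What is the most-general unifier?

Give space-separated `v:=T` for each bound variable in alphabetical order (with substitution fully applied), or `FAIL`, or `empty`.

step 1: unify List (b -> b) ~ (a -> Int)  [subst: {-} | 1 pending]
  clash: List (b -> b) vs (a -> Int)

Answer: FAIL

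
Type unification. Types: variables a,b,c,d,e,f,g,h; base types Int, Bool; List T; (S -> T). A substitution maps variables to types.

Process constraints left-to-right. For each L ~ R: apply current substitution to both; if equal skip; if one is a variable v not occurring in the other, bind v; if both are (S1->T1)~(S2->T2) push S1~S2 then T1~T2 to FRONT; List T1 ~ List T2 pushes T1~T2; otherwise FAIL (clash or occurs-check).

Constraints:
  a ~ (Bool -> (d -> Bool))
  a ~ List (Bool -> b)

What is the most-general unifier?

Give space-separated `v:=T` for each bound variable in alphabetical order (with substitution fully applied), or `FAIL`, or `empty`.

Answer: FAIL

Derivation:
step 1: unify a ~ (Bool -> (d -> Bool))  [subst: {-} | 1 pending]
  bind a := (Bool -> (d -> Bool))
step 2: unify (Bool -> (d -> Bool)) ~ List (Bool -> b)  [subst: {a:=(Bool -> (d -> Bool))} | 0 pending]
  clash: (Bool -> (d -> Bool)) vs List (Bool -> b)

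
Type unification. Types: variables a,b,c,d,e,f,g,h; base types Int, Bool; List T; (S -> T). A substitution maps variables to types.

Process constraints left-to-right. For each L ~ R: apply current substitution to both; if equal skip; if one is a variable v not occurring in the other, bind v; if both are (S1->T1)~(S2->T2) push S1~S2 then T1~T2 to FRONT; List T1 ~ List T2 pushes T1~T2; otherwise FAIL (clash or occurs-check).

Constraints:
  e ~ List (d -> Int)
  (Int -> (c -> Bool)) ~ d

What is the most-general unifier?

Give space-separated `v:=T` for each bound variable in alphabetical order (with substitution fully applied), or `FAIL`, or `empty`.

step 1: unify e ~ List (d -> Int)  [subst: {-} | 1 pending]
  bind e := List (d -> Int)
step 2: unify (Int -> (c -> Bool)) ~ d  [subst: {e:=List (d -> Int)} | 0 pending]
  bind d := (Int -> (c -> Bool))

Answer: d:=(Int -> (c -> Bool)) e:=List ((Int -> (c -> Bool)) -> Int)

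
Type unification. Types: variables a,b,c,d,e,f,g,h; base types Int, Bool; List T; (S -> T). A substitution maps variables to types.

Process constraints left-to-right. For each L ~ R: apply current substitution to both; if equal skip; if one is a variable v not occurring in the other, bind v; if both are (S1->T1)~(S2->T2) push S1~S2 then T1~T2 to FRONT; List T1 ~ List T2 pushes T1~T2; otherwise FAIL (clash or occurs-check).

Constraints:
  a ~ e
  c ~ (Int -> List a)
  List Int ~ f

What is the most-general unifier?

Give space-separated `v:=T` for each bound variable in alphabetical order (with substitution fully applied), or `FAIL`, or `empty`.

step 1: unify a ~ e  [subst: {-} | 2 pending]
  bind a := e
step 2: unify c ~ (Int -> List e)  [subst: {a:=e} | 1 pending]
  bind c := (Int -> List e)
step 3: unify List Int ~ f  [subst: {a:=e, c:=(Int -> List e)} | 0 pending]
  bind f := List Int

Answer: a:=e c:=(Int -> List e) f:=List Int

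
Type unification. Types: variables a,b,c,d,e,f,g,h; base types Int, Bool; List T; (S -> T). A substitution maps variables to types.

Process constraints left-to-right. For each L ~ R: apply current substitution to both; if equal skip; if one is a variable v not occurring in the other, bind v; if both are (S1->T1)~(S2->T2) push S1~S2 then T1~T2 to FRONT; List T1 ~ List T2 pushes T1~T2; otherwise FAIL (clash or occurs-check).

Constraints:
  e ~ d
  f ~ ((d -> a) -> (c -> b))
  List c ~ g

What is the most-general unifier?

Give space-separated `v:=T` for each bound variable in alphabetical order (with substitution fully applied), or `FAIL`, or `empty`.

step 1: unify e ~ d  [subst: {-} | 2 pending]
  bind e := d
step 2: unify f ~ ((d -> a) -> (c -> b))  [subst: {e:=d} | 1 pending]
  bind f := ((d -> a) -> (c -> b))
step 3: unify List c ~ g  [subst: {e:=d, f:=((d -> a) -> (c -> b))} | 0 pending]
  bind g := List c

Answer: e:=d f:=((d -> a) -> (c -> b)) g:=List c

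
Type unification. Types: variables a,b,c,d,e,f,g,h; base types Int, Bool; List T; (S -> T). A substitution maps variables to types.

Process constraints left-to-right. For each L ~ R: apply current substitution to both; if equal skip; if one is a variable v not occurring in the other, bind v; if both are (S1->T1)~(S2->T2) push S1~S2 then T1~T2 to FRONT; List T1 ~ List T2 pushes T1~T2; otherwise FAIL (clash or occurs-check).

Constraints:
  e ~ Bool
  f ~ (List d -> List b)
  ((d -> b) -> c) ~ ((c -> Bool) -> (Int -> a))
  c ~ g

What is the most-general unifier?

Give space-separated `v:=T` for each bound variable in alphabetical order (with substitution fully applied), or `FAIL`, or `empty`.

Answer: b:=Bool c:=(Int -> a) d:=(Int -> a) e:=Bool f:=(List (Int -> a) -> List Bool) g:=(Int -> a)

Derivation:
step 1: unify e ~ Bool  [subst: {-} | 3 pending]
  bind e := Bool
step 2: unify f ~ (List d -> List b)  [subst: {e:=Bool} | 2 pending]
  bind f := (List d -> List b)
step 3: unify ((d -> b) -> c) ~ ((c -> Bool) -> (Int -> a))  [subst: {e:=Bool, f:=(List d -> List b)} | 1 pending]
  -> decompose arrow: push (d -> b)~(c -> Bool), c~(Int -> a)
step 4: unify (d -> b) ~ (c -> Bool)  [subst: {e:=Bool, f:=(List d -> List b)} | 2 pending]
  -> decompose arrow: push d~c, b~Bool
step 5: unify d ~ c  [subst: {e:=Bool, f:=(List d -> List b)} | 3 pending]
  bind d := c
step 6: unify b ~ Bool  [subst: {e:=Bool, f:=(List d -> List b), d:=c} | 2 pending]
  bind b := Bool
step 7: unify c ~ (Int -> a)  [subst: {e:=Bool, f:=(List d -> List b), d:=c, b:=Bool} | 1 pending]
  bind c := (Int -> a)
step 8: unify (Int -> a) ~ g  [subst: {e:=Bool, f:=(List d -> List b), d:=c, b:=Bool, c:=(Int -> a)} | 0 pending]
  bind g := (Int -> a)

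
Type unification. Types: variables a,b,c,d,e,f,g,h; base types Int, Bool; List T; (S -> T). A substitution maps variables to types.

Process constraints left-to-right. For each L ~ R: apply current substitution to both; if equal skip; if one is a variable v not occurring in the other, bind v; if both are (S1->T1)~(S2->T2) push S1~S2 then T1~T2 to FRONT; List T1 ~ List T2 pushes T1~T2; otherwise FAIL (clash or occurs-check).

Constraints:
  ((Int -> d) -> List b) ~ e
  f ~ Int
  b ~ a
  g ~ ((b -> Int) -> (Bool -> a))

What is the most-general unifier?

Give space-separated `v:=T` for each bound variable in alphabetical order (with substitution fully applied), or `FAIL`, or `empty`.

Answer: b:=a e:=((Int -> d) -> List a) f:=Int g:=((a -> Int) -> (Bool -> a))

Derivation:
step 1: unify ((Int -> d) -> List b) ~ e  [subst: {-} | 3 pending]
  bind e := ((Int -> d) -> List b)
step 2: unify f ~ Int  [subst: {e:=((Int -> d) -> List b)} | 2 pending]
  bind f := Int
step 3: unify b ~ a  [subst: {e:=((Int -> d) -> List b), f:=Int} | 1 pending]
  bind b := a
step 4: unify g ~ ((a -> Int) -> (Bool -> a))  [subst: {e:=((Int -> d) -> List b), f:=Int, b:=a} | 0 pending]
  bind g := ((a -> Int) -> (Bool -> a))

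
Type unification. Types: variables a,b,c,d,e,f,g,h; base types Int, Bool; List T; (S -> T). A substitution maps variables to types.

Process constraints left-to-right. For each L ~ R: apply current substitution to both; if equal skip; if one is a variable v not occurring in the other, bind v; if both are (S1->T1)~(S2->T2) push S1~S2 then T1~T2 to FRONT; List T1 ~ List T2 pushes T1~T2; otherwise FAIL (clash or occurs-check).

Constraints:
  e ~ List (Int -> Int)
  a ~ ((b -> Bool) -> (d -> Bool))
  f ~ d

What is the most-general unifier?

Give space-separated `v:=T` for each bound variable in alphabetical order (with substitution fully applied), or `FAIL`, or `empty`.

Answer: a:=((b -> Bool) -> (d -> Bool)) e:=List (Int -> Int) f:=d

Derivation:
step 1: unify e ~ List (Int -> Int)  [subst: {-} | 2 pending]
  bind e := List (Int -> Int)
step 2: unify a ~ ((b -> Bool) -> (d -> Bool))  [subst: {e:=List (Int -> Int)} | 1 pending]
  bind a := ((b -> Bool) -> (d -> Bool))
step 3: unify f ~ d  [subst: {e:=List (Int -> Int), a:=((b -> Bool) -> (d -> Bool))} | 0 pending]
  bind f := d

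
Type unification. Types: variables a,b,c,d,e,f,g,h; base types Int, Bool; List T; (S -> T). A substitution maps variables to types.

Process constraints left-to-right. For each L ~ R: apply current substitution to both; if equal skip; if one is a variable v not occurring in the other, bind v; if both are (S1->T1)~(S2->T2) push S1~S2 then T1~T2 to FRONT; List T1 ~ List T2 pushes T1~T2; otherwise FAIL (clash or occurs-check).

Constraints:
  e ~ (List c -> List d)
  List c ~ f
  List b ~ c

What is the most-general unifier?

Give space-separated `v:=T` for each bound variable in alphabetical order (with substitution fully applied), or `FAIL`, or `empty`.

step 1: unify e ~ (List c -> List d)  [subst: {-} | 2 pending]
  bind e := (List c -> List d)
step 2: unify List c ~ f  [subst: {e:=(List c -> List d)} | 1 pending]
  bind f := List c
step 3: unify List b ~ c  [subst: {e:=(List c -> List d), f:=List c} | 0 pending]
  bind c := List b

Answer: c:=List b e:=(List List b -> List d) f:=List List b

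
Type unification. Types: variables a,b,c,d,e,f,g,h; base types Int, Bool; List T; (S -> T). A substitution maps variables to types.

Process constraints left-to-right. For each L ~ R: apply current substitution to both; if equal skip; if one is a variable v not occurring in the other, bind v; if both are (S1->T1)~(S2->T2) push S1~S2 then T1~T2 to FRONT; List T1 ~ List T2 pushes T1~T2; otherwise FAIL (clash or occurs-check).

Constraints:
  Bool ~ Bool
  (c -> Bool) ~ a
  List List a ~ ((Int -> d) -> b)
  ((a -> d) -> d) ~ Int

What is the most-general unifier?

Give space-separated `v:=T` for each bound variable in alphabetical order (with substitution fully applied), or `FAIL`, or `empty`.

step 1: unify Bool ~ Bool  [subst: {-} | 3 pending]
  -> identical, skip
step 2: unify (c -> Bool) ~ a  [subst: {-} | 2 pending]
  bind a := (c -> Bool)
step 3: unify List List (c -> Bool) ~ ((Int -> d) -> b)  [subst: {a:=(c -> Bool)} | 1 pending]
  clash: List List (c -> Bool) vs ((Int -> d) -> b)

Answer: FAIL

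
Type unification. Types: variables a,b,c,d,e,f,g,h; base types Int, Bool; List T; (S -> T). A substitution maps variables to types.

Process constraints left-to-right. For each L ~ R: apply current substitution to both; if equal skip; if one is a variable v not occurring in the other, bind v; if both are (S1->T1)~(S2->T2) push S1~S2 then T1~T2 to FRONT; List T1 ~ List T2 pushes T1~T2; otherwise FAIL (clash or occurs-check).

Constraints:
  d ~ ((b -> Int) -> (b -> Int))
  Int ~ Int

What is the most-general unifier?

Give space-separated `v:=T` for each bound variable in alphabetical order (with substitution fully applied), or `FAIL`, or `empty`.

step 1: unify d ~ ((b -> Int) -> (b -> Int))  [subst: {-} | 1 pending]
  bind d := ((b -> Int) -> (b -> Int))
step 2: unify Int ~ Int  [subst: {d:=((b -> Int) -> (b -> Int))} | 0 pending]
  -> identical, skip

Answer: d:=((b -> Int) -> (b -> Int))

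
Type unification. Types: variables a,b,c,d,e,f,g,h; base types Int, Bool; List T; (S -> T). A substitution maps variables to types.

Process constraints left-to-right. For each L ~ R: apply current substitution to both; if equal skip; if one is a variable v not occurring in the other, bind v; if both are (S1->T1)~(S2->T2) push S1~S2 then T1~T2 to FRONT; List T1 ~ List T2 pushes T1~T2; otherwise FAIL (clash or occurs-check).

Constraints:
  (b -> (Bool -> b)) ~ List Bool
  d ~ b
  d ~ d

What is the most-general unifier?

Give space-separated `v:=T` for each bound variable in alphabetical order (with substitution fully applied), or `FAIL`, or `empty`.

step 1: unify (b -> (Bool -> b)) ~ List Bool  [subst: {-} | 2 pending]
  clash: (b -> (Bool -> b)) vs List Bool

Answer: FAIL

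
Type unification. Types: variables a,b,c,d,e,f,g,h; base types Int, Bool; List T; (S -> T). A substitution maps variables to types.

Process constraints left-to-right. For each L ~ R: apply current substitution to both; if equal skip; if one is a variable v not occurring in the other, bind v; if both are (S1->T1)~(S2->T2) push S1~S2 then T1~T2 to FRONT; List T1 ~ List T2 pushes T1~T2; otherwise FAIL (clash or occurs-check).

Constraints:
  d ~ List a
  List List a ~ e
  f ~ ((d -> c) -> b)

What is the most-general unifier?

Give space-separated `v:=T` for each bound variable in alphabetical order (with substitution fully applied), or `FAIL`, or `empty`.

step 1: unify d ~ List a  [subst: {-} | 2 pending]
  bind d := List a
step 2: unify List List a ~ e  [subst: {d:=List a} | 1 pending]
  bind e := List List a
step 3: unify f ~ ((List a -> c) -> b)  [subst: {d:=List a, e:=List List a} | 0 pending]
  bind f := ((List a -> c) -> b)

Answer: d:=List a e:=List List a f:=((List a -> c) -> b)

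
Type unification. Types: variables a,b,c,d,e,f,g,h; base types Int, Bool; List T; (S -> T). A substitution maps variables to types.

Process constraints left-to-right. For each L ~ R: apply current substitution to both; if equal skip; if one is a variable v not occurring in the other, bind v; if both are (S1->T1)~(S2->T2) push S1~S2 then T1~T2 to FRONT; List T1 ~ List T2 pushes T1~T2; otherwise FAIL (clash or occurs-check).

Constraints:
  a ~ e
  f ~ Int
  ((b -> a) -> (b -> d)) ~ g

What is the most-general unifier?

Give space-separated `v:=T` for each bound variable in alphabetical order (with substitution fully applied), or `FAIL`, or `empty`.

Answer: a:=e f:=Int g:=((b -> e) -> (b -> d))

Derivation:
step 1: unify a ~ e  [subst: {-} | 2 pending]
  bind a := e
step 2: unify f ~ Int  [subst: {a:=e} | 1 pending]
  bind f := Int
step 3: unify ((b -> e) -> (b -> d)) ~ g  [subst: {a:=e, f:=Int} | 0 pending]
  bind g := ((b -> e) -> (b -> d))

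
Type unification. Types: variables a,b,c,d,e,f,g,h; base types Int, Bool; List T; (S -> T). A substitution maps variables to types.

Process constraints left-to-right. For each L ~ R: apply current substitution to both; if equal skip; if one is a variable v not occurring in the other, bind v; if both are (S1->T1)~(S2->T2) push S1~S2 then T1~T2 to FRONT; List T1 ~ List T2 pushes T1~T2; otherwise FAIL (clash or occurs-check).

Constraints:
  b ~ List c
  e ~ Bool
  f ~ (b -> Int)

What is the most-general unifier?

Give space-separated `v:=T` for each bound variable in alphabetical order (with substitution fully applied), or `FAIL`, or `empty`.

Answer: b:=List c e:=Bool f:=(List c -> Int)

Derivation:
step 1: unify b ~ List c  [subst: {-} | 2 pending]
  bind b := List c
step 2: unify e ~ Bool  [subst: {b:=List c} | 1 pending]
  bind e := Bool
step 3: unify f ~ (List c -> Int)  [subst: {b:=List c, e:=Bool} | 0 pending]
  bind f := (List c -> Int)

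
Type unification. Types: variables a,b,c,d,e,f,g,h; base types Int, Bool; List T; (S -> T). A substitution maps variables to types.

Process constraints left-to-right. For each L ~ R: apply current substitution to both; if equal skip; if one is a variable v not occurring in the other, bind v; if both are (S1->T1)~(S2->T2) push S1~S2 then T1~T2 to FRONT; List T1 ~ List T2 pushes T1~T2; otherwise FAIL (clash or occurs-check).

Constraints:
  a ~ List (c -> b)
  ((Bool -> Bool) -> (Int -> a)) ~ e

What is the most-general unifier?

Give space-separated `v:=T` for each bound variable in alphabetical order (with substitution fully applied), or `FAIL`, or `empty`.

step 1: unify a ~ List (c -> b)  [subst: {-} | 1 pending]
  bind a := List (c -> b)
step 2: unify ((Bool -> Bool) -> (Int -> List (c -> b))) ~ e  [subst: {a:=List (c -> b)} | 0 pending]
  bind e := ((Bool -> Bool) -> (Int -> List (c -> b)))

Answer: a:=List (c -> b) e:=((Bool -> Bool) -> (Int -> List (c -> b)))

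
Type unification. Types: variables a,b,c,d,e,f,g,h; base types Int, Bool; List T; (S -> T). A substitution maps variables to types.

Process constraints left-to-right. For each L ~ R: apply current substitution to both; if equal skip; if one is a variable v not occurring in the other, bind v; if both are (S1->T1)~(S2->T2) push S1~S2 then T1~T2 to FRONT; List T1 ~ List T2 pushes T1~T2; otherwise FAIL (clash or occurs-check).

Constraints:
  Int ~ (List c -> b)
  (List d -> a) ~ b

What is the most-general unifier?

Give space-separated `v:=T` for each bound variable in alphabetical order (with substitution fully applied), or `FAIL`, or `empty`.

step 1: unify Int ~ (List c -> b)  [subst: {-} | 1 pending]
  clash: Int vs (List c -> b)

Answer: FAIL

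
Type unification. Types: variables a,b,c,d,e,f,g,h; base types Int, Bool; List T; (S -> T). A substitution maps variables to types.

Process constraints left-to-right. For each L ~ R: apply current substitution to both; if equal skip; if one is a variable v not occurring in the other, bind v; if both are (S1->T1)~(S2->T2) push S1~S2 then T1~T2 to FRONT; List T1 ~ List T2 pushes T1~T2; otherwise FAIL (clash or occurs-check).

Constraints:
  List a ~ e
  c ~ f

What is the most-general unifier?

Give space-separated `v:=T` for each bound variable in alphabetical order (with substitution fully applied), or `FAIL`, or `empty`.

Answer: c:=f e:=List a

Derivation:
step 1: unify List a ~ e  [subst: {-} | 1 pending]
  bind e := List a
step 2: unify c ~ f  [subst: {e:=List a} | 0 pending]
  bind c := f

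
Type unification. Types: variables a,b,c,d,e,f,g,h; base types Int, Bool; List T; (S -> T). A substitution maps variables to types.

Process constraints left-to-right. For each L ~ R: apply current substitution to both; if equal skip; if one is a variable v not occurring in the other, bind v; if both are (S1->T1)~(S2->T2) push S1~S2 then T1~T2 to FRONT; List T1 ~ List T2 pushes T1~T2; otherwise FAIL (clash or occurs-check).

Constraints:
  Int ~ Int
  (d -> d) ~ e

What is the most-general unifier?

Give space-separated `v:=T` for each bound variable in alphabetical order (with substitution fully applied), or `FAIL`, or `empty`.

Answer: e:=(d -> d)

Derivation:
step 1: unify Int ~ Int  [subst: {-} | 1 pending]
  -> identical, skip
step 2: unify (d -> d) ~ e  [subst: {-} | 0 pending]
  bind e := (d -> d)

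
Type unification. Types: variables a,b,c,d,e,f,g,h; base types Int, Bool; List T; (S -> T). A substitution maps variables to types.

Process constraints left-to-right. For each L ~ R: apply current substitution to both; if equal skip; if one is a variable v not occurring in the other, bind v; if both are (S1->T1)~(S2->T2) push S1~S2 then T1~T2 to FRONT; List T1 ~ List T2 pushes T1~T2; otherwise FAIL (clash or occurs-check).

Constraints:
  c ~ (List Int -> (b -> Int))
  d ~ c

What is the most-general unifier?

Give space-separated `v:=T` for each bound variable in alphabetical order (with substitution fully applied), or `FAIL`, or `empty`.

step 1: unify c ~ (List Int -> (b -> Int))  [subst: {-} | 1 pending]
  bind c := (List Int -> (b -> Int))
step 2: unify d ~ (List Int -> (b -> Int))  [subst: {c:=(List Int -> (b -> Int))} | 0 pending]
  bind d := (List Int -> (b -> Int))

Answer: c:=(List Int -> (b -> Int)) d:=(List Int -> (b -> Int))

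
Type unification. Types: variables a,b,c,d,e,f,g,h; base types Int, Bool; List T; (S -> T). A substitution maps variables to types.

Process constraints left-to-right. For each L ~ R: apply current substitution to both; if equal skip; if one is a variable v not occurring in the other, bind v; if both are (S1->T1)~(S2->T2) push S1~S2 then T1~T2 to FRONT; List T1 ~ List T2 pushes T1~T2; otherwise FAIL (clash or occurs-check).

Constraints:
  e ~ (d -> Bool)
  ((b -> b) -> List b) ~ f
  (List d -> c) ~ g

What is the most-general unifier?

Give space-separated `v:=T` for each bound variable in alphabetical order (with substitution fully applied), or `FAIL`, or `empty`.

step 1: unify e ~ (d -> Bool)  [subst: {-} | 2 pending]
  bind e := (d -> Bool)
step 2: unify ((b -> b) -> List b) ~ f  [subst: {e:=(d -> Bool)} | 1 pending]
  bind f := ((b -> b) -> List b)
step 3: unify (List d -> c) ~ g  [subst: {e:=(d -> Bool), f:=((b -> b) -> List b)} | 0 pending]
  bind g := (List d -> c)

Answer: e:=(d -> Bool) f:=((b -> b) -> List b) g:=(List d -> c)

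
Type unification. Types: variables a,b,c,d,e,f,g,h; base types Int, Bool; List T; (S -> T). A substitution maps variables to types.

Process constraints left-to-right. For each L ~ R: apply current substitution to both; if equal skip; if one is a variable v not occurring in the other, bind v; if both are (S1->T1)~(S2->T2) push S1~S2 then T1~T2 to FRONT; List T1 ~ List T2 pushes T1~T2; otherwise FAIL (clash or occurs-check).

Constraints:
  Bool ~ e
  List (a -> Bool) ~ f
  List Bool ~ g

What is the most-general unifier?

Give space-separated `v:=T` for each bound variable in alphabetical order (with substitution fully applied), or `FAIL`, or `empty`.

Answer: e:=Bool f:=List (a -> Bool) g:=List Bool

Derivation:
step 1: unify Bool ~ e  [subst: {-} | 2 pending]
  bind e := Bool
step 2: unify List (a -> Bool) ~ f  [subst: {e:=Bool} | 1 pending]
  bind f := List (a -> Bool)
step 3: unify List Bool ~ g  [subst: {e:=Bool, f:=List (a -> Bool)} | 0 pending]
  bind g := List Bool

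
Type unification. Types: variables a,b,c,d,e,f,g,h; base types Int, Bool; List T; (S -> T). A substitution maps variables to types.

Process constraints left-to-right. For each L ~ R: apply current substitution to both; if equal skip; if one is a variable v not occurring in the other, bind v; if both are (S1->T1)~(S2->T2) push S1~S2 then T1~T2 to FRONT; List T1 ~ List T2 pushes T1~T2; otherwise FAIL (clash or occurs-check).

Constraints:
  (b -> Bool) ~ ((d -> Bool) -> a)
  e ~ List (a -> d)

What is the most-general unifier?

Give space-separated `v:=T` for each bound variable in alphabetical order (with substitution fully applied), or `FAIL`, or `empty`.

step 1: unify (b -> Bool) ~ ((d -> Bool) -> a)  [subst: {-} | 1 pending]
  -> decompose arrow: push b~(d -> Bool), Bool~a
step 2: unify b ~ (d -> Bool)  [subst: {-} | 2 pending]
  bind b := (d -> Bool)
step 3: unify Bool ~ a  [subst: {b:=(d -> Bool)} | 1 pending]
  bind a := Bool
step 4: unify e ~ List (Bool -> d)  [subst: {b:=(d -> Bool), a:=Bool} | 0 pending]
  bind e := List (Bool -> d)

Answer: a:=Bool b:=(d -> Bool) e:=List (Bool -> d)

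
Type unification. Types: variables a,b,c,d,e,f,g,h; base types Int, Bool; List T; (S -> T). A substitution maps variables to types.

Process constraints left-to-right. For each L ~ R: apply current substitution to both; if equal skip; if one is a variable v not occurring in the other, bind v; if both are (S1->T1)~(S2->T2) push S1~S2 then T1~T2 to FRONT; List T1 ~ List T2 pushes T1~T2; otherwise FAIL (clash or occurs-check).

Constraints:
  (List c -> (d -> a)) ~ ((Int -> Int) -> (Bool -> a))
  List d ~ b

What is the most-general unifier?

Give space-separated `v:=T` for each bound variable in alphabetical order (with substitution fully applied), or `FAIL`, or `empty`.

step 1: unify (List c -> (d -> a)) ~ ((Int -> Int) -> (Bool -> a))  [subst: {-} | 1 pending]
  -> decompose arrow: push List c~(Int -> Int), (d -> a)~(Bool -> a)
step 2: unify List c ~ (Int -> Int)  [subst: {-} | 2 pending]
  clash: List c vs (Int -> Int)

Answer: FAIL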